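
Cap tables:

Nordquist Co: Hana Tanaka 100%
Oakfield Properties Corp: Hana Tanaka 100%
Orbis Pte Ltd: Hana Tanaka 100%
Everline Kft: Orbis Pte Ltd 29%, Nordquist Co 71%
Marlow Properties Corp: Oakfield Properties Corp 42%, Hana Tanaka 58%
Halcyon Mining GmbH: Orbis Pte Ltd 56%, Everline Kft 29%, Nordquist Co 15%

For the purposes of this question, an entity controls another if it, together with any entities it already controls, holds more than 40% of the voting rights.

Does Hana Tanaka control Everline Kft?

Hana holds 100% of Nordquist, so Hana controls Nordquist.
Hana holds 100% of Orbis, so Hana controls Orbis.
Orbis and Nordquist together hold 29% + 71% = 100% of Everline, so Hana controls Everline.

Yes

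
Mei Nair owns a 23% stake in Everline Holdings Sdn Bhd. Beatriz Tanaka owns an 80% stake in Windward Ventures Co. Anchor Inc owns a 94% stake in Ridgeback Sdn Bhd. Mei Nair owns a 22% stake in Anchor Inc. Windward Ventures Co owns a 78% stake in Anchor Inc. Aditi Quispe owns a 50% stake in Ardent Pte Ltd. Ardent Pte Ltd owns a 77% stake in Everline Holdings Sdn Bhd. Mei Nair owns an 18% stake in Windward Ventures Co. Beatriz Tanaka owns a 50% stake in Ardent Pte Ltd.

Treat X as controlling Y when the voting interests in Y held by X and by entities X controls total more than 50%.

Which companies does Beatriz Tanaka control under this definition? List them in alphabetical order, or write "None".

Anchor Inc, Ridgeback Sdn Bhd, Windward Ventures Co

Beatriz holds 80% of Windward, so Beatriz controls Windward.
Windward holds 78% of Anchor, so Beatriz controls Anchor.
Anchor holds 94% of Ridgeback, so Beatriz controls Ridgeback.
No other company's threshold is met.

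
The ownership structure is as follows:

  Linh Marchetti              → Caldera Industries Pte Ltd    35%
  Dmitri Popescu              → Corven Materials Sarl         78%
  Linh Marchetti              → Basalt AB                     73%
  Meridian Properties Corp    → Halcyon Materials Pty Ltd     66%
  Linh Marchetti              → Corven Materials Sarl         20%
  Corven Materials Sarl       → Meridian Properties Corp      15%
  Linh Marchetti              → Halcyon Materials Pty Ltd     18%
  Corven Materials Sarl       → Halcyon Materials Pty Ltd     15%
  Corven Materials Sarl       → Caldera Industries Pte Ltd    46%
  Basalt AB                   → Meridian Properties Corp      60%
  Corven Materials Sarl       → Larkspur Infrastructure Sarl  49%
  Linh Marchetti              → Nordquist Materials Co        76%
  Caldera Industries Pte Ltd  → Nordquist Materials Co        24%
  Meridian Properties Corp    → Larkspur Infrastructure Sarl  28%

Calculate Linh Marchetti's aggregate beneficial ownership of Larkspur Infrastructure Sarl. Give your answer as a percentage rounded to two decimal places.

22.90%

Linh reaches Larkspur along 3 paths.
Via Corven: 20% × 49% = 9.8%.
Via Basalt → Meridian: 73% × 60% × 28% = 12.264%.
Via Corven → Meridian: 20% × 15% × 28% = 0.84%.
Total: 9.8% + 12.264% + 0.84% = 22.904%.
Rounded: 22.90%.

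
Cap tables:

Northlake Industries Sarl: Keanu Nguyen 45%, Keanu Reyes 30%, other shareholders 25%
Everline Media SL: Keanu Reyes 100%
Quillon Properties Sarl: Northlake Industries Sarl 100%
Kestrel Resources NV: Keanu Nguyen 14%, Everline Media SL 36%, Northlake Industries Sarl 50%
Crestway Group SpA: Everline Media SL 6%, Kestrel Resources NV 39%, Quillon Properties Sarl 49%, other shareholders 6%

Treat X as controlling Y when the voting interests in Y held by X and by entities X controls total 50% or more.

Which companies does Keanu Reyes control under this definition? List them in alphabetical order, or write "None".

Everline Media SL

Keanu Reyes holds 100% of Everline, so Keanu Reyes controls Everline.
No other company's threshold is met.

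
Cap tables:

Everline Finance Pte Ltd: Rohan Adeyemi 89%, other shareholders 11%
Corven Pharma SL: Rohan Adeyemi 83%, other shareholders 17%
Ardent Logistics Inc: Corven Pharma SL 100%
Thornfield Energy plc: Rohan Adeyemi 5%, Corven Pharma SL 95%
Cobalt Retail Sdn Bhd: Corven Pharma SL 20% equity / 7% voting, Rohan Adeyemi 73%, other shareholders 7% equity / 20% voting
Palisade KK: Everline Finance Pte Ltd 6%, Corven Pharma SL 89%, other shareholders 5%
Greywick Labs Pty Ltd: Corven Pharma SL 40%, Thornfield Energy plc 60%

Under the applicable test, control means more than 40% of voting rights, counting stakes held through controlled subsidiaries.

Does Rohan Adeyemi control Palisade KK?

Rohan holds 83% of Corven, so Rohan controls Corven.
Rohan holds 89% of Everline, so Rohan controls Everline.
Everline and Corven together hold 6% + 89% = 95% of Palisade, so Rohan controls Palisade.

Yes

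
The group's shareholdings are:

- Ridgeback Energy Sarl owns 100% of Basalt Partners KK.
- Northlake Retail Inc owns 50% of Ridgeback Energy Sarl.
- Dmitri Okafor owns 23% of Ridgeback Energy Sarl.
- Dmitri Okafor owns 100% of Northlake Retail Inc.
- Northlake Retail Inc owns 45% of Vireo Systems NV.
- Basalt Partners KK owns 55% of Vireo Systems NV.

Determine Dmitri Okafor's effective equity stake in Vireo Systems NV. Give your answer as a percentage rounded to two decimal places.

85.15%

Dmitri reaches Vireo along 3 paths.
Via Northlake: 100% × 45% = 45%.
Via Ridgeback → Basalt: 23% × 100% × 55% = 12.65%.
Via Northlake → Ridgeback → Basalt: 100% × 50% × 100% × 55% = 27.5%.
Total: 45% + 12.65% + 27.5% = 85.15%.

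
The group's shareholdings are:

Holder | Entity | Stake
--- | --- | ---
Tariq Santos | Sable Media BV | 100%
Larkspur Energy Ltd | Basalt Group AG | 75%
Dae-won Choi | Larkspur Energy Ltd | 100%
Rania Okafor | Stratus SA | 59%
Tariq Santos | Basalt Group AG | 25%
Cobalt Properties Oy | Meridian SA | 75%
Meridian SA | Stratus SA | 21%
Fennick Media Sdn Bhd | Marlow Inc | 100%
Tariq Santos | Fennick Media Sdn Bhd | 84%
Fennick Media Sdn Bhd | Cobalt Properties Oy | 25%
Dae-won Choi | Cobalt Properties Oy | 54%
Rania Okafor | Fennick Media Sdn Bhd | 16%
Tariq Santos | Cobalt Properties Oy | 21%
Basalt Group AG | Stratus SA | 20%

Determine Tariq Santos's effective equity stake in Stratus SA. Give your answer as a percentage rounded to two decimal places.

11.62%

Tariq reaches Stratus along 3 paths.
Via Cobalt → Meridian: 21% × 75% × 21% = 3.3075%.
Via Fennick → Cobalt → Meridian: 84% × 25% × 75% × 21% = 3.3075%.
Via Basalt: 25% × 20% = 5%.
Total: 3.3075% + 3.3075% + 5% = 11.615%.
Rounded: 11.62%.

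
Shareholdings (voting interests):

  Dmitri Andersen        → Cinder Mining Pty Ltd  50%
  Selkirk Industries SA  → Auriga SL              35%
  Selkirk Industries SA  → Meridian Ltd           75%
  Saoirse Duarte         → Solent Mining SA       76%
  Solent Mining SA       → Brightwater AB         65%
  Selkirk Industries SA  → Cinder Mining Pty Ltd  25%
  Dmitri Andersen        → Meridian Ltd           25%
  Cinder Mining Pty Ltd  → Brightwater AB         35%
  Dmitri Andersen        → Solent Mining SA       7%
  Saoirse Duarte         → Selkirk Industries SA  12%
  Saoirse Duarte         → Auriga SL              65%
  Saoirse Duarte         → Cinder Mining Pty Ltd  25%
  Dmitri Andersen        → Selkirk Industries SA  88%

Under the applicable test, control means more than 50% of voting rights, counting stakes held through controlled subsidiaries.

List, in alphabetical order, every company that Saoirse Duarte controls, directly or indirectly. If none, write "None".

Auriga SL, Brightwater AB, Solent Mining SA

Saoirse holds 76% of Solent, so Saoirse controls Solent.
Solent holds 65% of Brightwater, so Saoirse controls Brightwater.
Saoirse holds 65% of Auriga, so Saoirse controls Auriga.
No other company's threshold is met.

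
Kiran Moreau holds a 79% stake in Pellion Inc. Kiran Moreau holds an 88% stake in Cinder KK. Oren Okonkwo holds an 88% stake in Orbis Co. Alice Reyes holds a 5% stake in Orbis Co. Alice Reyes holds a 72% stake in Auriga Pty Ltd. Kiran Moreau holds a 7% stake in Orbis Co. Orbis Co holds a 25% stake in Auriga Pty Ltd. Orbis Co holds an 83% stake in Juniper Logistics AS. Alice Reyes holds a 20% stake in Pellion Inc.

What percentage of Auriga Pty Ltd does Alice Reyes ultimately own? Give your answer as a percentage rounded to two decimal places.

73.25%

Alice reaches Auriga along 2 paths.
Direct stake: 72% = 72%.
Via Orbis: 5% × 25% = 1.25%.
Total: 72% + 1.25% = 73.25%.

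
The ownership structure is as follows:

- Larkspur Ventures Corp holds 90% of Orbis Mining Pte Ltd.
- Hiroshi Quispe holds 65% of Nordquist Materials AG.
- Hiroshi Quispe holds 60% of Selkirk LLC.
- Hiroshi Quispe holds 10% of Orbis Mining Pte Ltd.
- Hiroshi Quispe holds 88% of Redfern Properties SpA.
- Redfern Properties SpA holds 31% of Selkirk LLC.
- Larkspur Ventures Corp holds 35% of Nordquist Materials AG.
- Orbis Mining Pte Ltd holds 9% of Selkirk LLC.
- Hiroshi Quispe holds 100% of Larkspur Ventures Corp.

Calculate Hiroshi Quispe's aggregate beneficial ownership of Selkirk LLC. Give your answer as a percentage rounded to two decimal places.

96.28%

Hiroshi reaches Selkirk along 4 paths.
Via Larkspur → Orbis: 100% × 90% × 9% = 8.1%.
Via Orbis: 10% × 9% = 0.9%.
Via Redfern: 88% × 31% = 27.28%.
Direct stake: 60% = 60%.
Total: 8.1% + 0.9% + 27.28% + 60% = 96.28%.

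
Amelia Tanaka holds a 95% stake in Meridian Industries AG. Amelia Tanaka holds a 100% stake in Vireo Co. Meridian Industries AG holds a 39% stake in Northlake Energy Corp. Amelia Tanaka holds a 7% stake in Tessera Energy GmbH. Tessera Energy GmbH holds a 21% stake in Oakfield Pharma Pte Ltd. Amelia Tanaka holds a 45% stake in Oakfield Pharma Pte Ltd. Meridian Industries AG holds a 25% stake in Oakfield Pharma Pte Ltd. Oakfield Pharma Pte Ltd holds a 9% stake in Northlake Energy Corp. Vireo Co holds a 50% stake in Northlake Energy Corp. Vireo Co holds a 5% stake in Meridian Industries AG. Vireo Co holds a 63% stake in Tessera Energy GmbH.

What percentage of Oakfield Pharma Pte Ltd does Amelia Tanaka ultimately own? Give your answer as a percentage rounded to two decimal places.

84.70%

Amelia reaches Oakfield along 5 paths.
Via Meridian: 95% × 25% = 23.75%.
Via Vireo → Meridian: 100% × 5% × 25% = 1.25%.
Via Vireo → Tessera: 100% × 63% × 21% = 13.23%.
Via Tessera: 7% × 21% = 1.47%.
Direct stake: 45% = 45%.
Total: 23.75% + 1.25% + 13.23% + 1.47% + 45% = 84.7%.
Rounded: 84.70%.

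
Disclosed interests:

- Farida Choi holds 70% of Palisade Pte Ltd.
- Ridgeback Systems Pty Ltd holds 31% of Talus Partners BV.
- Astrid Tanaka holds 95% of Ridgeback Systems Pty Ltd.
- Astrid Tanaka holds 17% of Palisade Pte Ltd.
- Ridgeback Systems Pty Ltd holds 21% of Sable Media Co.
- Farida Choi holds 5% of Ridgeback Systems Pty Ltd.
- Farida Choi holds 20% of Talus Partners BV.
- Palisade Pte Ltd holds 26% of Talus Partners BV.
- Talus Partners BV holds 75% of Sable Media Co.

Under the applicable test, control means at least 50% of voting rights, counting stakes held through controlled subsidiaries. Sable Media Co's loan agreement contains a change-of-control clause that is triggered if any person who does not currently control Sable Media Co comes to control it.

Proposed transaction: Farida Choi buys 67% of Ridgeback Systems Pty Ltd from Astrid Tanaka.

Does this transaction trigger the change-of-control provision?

The purchase adds only to Farida's holdings (Astrid's stake shrinks), so Farida is the only person who could newly come to control Sable.
Farida holds 70% of Palisade, so Farida controls Palisade.
Neither Farida nor any entity Farida controls holds any voting interest in Sable.
So before the transaction, Farida does not control Sable.
After the purchase, Farida's direct stake in Ridgeback rises to 5% + 67% = 72%, and Astrid's stake falls to 28%.
Farida holds 72% of Ridgeback, so Farida controls Ridgeback.
Palisade and Ridgeback and Farida together hold 26% + 31% + 20% = 77% of Talus, so Farida controls Talus.
Ridgeback and Talus together hold 21% + 75% = 96% of Sable, so Farida controls Sable.
Farida did not control Sable before and does after, so the clause is triggered.

Yes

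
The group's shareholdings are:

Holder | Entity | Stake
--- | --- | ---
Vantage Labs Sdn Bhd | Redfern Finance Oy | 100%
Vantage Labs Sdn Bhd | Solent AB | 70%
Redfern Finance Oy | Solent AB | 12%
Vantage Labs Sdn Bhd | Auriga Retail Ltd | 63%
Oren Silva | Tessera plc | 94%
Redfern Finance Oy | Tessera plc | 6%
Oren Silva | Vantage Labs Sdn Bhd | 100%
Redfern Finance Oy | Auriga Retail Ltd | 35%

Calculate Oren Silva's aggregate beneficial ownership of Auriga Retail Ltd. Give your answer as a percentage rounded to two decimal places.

Oren reaches Auriga along 2 paths.
Via Vantage → Redfern: 100% × 100% × 35% = 35%.
Via Vantage: 100% × 63% = 63%.
Total: 35% + 63% = 98%.
Rounded: 98.00%.

98.00%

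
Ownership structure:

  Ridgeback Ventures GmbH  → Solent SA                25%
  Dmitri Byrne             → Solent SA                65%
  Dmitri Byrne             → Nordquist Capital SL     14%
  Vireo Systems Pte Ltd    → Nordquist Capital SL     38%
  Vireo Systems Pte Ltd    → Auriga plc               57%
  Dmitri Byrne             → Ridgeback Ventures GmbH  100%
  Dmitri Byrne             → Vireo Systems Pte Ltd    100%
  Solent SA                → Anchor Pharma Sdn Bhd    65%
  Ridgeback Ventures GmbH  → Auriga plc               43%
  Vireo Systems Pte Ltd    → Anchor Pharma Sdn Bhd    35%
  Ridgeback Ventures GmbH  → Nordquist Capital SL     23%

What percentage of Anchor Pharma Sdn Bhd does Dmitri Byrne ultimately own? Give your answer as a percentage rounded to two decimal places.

93.50%

Dmitri reaches Anchor along 3 paths.
Via Vireo: 100% × 35% = 35%.
Via Ridgeback → Solent: 100% × 25% × 65% = 16.25%.
Via Solent: 65% × 65% = 42.25%.
Total: 35% + 16.25% + 42.25% = 93.5%.
Rounded: 93.50%.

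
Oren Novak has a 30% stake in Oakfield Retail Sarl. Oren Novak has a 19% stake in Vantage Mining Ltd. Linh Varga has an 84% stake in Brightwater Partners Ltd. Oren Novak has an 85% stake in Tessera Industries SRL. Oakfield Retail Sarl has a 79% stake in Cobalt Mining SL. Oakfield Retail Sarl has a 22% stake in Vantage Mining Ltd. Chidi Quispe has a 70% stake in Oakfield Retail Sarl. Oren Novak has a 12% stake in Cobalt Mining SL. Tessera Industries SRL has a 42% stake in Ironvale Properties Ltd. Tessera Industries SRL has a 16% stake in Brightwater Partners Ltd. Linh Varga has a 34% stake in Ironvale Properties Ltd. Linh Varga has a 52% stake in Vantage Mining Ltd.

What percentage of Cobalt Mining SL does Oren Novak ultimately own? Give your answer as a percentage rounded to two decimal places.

Oren reaches Cobalt along 2 paths.
Direct stake: 12% = 12%.
Via Oakfield: 30% × 79% = 23.7%.
Total: 12% + 23.7% = 35.7%.
Rounded: 35.70%.

35.70%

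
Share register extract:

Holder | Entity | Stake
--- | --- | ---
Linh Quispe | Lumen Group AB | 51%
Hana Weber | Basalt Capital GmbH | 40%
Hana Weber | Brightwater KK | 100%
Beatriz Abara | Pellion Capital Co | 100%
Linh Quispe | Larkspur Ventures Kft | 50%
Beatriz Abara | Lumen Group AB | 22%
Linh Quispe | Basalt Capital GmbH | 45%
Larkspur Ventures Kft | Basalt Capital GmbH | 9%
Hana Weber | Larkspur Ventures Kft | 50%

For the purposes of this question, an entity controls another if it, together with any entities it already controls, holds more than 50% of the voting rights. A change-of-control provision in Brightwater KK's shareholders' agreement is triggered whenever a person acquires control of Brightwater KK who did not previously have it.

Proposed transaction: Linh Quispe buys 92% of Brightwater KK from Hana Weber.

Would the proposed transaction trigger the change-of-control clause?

Yes

The purchase adds only to Linh's holdings (Hana's stake shrinks), so Linh is the only person who could newly come to control Brightwater.
Linh holds 51% of Lumen, so Linh controls Lumen.
Neither Linh nor any entity Linh controls holds any voting interest in Brightwater.
So before the transaction, Linh does not control Brightwater.
After the purchase, Linh holds 92% of Brightwater directly, and Hana's stake falls to 8%.
Linh holds 92% of Brightwater, so Linh controls Brightwater.
Linh did not control Brightwater before and does after, so the clause is triggered.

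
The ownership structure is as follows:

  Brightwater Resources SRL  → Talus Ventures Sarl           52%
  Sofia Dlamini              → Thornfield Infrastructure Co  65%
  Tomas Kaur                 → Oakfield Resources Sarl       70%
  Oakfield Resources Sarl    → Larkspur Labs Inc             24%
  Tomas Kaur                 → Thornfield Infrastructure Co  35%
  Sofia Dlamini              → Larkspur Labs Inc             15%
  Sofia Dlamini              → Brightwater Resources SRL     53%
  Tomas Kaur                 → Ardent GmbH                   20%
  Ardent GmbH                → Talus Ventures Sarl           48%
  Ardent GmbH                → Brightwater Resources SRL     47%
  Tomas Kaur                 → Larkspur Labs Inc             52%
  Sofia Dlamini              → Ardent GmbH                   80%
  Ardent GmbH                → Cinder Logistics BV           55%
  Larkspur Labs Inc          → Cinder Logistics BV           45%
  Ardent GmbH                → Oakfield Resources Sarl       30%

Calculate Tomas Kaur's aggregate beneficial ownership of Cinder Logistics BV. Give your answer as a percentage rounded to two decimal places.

42.61%

Tomas reaches Cinder along 4 paths.
Via Larkspur: 52% × 45% = 23.4%.
Via Oakfield → Larkspur: 70% × 24% × 45% = 7.56%.
Via Ardent → Oakfield → Larkspur: 20% × 30% × 24% × 45% = 0.648%.
Via Ardent: 20% × 55% = 11%.
Total: 23.4% + 7.56% + 0.648% + 11% = 42.608%.
Rounded: 42.61%.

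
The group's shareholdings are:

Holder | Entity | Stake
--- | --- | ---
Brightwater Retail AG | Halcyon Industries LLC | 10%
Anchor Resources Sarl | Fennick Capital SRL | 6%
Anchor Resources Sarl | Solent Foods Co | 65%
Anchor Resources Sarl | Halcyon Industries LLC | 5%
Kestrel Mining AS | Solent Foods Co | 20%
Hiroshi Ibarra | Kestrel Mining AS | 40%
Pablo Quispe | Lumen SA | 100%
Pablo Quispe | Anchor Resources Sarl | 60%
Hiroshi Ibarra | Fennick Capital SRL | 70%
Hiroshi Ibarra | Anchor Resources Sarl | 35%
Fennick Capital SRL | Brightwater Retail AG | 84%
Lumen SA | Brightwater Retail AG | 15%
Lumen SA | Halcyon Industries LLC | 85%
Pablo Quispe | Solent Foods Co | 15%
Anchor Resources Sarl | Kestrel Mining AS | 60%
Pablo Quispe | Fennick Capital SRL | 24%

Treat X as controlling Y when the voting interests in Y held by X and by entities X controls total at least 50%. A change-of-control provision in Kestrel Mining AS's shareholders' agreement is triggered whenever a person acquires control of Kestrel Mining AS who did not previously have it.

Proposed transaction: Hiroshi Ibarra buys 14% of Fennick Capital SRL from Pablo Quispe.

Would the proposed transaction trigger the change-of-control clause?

The purchase adds only to Hiroshi's holdings (Pablo's stake shrinks), so Hiroshi is the only person who could newly come to control Kestrel.
Hiroshi holds 70% of Fennick, so Hiroshi controls Fennick.
Fennick holds 84% of Brightwater, so Hiroshi controls Brightwater.
In Kestrel, Hiroshi's side holds only 40%, not ≥ 50%.
So before the transaction, Hiroshi does not control Kestrel.
After the purchase, Hiroshi's direct stake in Fennick rises to 70% + 14% = 84%, and Pablo's stake falls to 10%.
Hiroshi holds 84% of Fennick, so Hiroshi controls Fennick.
After the transaction, Hiroshi's side holds 40% of Kestrel, not ≥ 50%, so Hiroshi still does not control Kestrel.
No new person acquires control, so the clause is not triggered.

No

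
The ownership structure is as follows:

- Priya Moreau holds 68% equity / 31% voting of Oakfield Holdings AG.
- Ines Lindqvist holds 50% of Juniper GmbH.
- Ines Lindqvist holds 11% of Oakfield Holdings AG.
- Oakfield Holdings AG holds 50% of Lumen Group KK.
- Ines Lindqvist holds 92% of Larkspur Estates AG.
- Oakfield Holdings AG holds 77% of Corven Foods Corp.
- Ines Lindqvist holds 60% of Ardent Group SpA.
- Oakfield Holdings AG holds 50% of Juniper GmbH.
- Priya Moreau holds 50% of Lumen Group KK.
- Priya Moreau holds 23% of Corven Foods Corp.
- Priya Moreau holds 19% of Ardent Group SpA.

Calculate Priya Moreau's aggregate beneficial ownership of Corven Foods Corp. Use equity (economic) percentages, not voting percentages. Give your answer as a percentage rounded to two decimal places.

Priya reaches Corven along 2 paths.
Via Oakfield: 68% × 77% = 52.36%.
Direct stake: 23% = 23%.
Total: 52.36% + 23% = 75.36%.

75.36%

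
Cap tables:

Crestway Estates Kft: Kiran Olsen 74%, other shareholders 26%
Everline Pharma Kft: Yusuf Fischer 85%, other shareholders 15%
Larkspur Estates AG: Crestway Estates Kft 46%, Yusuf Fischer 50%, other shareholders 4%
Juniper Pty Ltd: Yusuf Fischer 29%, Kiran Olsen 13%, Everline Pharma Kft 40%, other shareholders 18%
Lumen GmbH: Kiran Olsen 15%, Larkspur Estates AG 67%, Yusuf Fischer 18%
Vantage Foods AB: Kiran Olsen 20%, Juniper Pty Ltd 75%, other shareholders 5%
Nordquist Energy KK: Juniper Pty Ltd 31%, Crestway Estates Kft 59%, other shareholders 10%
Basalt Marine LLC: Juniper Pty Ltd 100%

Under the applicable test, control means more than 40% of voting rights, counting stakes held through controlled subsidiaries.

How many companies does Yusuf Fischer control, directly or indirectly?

Yusuf holds 85% of Everline, so Yusuf controls Everline.
Yusuf holds 50% of Larkspur, so Yusuf controls Larkspur.
Yusuf and Everline together hold 29% + 40% = 69% of Juniper, so Yusuf controls Juniper.
Larkspur and Yusuf together hold 67% + 18% = 85% of Lumen, so Yusuf controls Lumen.
Juniper holds 75% of Vantage, so Yusuf controls Vantage.
Juniper holds 100% of Basalt, so Yusuf controls Basalt.
No other company's threshold is met.
Yusuf controls 6 companies.

6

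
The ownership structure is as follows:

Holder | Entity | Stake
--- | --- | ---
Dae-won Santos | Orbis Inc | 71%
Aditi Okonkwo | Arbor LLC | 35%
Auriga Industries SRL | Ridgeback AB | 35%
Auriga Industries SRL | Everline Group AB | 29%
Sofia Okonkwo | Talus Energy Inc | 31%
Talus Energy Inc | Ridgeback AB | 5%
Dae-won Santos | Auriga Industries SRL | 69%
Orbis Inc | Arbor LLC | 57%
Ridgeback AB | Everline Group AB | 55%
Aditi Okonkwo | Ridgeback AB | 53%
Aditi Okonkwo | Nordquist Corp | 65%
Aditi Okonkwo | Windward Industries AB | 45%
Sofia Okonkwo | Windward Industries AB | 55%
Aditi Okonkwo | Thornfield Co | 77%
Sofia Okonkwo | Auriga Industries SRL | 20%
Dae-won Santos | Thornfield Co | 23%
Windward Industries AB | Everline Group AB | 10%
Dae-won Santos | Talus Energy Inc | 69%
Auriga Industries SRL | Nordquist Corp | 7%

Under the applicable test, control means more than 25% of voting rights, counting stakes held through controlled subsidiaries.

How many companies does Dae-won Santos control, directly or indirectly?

6

Dae-won holds 69% of Auriga, so Dae-won controls Auriga.
Dae-won holds 71% of Orbis, so Dae-won controls Orbis.
Dae-won holds 69% of Talus, so Dae-won controls Talus.
Talus and Auriga together hold 5% + 35% = 40% of Ridgeback, so Dae-won controls Ridgeback.
Orbis holds 57% of Arbor, so Dae-won controls Arbor.
Ridgeback and Auriga together hold 55% + 29% = 84% of Everline, so Dae-won controls Everline.
No other company's threshold is met.
Dae-won controls 6 companies.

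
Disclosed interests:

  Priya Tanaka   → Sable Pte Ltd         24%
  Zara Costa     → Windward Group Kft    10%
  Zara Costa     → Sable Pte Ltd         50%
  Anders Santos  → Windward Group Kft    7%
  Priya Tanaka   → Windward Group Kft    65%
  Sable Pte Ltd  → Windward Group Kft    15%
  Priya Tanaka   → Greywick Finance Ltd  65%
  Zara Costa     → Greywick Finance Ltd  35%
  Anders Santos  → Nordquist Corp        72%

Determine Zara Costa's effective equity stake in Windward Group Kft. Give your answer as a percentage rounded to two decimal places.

17.50%

Zara reaches Windward along 2 paths.
Via Sable: 50% × 15% = 7.5%.
Direct stake: 10% = 10%.
Total: 7.5% + 10% = 17.5%.
Rounded: 17.50%.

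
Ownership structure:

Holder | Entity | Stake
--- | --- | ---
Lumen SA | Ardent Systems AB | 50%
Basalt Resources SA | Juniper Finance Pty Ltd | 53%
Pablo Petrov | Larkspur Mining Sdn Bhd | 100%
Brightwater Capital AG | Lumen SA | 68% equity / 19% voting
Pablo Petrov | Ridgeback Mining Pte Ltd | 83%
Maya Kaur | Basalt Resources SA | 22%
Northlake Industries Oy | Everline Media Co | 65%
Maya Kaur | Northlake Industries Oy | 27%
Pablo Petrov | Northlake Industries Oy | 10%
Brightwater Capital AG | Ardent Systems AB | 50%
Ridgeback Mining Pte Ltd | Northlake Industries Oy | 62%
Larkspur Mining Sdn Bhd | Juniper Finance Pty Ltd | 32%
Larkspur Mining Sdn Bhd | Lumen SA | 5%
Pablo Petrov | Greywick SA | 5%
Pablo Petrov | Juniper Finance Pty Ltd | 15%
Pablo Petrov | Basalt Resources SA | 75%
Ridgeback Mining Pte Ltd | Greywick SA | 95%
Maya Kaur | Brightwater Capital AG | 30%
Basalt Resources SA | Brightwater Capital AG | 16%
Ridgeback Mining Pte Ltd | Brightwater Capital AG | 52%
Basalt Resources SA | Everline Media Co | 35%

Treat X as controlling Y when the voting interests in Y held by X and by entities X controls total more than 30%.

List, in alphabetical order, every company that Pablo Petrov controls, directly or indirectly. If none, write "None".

Pablo holds 83% of Ridgeback, so Pablo controls Ridgeback.
Pablo holds 75% of Basalt, so Pablo controls Basalt.
Pablo holds 100% of Larkspur, so Pablo controls Larkspur.
Ridgeback and Basalt together hold 52% + 16% = 68% of Brightwater, so Pablo controls Brightwater.
Pablo and Ridgeback together hold 10% + 62% = 72% of Northlake, so Pablo controls Northlake.
Basalt and Larkspur and Pablo together hold 53% + 32% + 15% = 100% of Juniper, so Pablo controls Juniper.
Ridgeback and Pablo together hold 95% + 5% = 100% of Greywick, so Pablo controls Greywick.
Brightwater holds 50% of Ardent, so Pablo controls Ardent.
Northlake and Basalt together hold 65% + 35% = 100% of Everline, so Pablo controls Everline.
No other company's threshold is met.

Ardent Systems AB, Basalt Resources SA, Brightwater Capital AG, Everline Media Co, Greywick SA, Juniper Finance Pty Ltd, Larkspur Mining Sdn Bhd, Northlake Industries Oy, Ridgeback Mining Pte Ltd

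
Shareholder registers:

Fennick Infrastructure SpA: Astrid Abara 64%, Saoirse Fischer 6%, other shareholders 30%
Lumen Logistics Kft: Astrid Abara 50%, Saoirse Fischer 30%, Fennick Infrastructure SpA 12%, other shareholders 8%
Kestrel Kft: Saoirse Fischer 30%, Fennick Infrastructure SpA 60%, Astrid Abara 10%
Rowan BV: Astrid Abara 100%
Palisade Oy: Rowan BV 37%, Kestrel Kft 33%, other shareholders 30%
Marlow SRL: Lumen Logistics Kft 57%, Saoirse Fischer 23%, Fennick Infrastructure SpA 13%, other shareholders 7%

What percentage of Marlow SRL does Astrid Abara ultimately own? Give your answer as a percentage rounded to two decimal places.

41.20%

Astrid reaches Marlow along 3 paths.
Via Lumen: 50% × 57% = 28.5%.
Via Fennick → Lumen: 64% × 12% × 57% = 4.3776%.
Via Fennick: 64% × 13% = 8.32%.
Total: 28.5% + 4.3776% + 8.32% = 41.1976%.
Rounded: 41.20%.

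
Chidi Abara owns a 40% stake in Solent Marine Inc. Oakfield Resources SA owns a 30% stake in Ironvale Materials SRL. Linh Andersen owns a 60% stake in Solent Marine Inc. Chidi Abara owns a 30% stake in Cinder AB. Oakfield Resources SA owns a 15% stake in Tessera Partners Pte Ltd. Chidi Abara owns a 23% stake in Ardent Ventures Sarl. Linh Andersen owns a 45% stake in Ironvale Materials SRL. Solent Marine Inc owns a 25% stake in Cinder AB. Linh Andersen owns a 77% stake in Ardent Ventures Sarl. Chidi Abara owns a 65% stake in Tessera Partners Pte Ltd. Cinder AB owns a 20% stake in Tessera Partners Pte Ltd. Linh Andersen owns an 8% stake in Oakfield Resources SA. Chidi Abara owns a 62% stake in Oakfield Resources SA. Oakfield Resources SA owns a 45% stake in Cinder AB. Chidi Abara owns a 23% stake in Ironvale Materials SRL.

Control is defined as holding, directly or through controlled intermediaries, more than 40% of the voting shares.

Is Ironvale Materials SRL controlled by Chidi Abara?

Chidi holds 62% of Oakfield, so Chidi controls Oakfield.
Oakfield and Chidi together hold 30% + 23% = 53% of Ironvale, so Chidi controls Ironvale.

Yes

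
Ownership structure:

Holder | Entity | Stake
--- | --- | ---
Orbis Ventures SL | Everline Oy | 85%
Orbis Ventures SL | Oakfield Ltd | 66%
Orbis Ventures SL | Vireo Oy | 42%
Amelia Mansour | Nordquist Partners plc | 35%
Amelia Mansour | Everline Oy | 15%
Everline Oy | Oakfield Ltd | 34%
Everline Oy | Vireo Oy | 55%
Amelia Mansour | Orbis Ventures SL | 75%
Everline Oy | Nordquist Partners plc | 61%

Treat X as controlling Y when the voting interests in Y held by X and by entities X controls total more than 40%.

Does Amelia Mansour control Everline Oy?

Amelia holds 75% of Orbis, so Amelia controls Orbis.
Orbis and Amelia together hold 85% + 15% = 100% of Everline, so Amelia controls Everline.

Yes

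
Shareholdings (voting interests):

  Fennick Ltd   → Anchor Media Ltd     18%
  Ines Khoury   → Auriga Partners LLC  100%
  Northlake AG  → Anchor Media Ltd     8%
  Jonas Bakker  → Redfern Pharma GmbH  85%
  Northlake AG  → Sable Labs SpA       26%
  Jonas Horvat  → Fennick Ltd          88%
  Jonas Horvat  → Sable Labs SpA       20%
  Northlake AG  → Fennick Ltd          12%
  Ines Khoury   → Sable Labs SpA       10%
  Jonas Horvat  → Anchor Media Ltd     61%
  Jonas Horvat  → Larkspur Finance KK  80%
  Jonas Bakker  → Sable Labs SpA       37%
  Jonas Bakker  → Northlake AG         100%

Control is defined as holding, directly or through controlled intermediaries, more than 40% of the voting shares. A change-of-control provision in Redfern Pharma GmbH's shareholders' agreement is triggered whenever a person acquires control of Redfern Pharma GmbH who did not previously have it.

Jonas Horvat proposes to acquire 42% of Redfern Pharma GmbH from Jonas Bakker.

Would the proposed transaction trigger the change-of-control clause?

Yes

The purchase adds only to Jonas Horvat's holdings (Jonas Bakker's stake shrinks), so Jonas Horvat is the only person who could newly come to control Redfern.
Jonas Horvat holds 80% of Larkspur, so Jonas Horvat controls Larkspur.
Jonas Horvat holds 88% of Fennick, so Jonas Horvat controls Fennick.
Jonas Horvat and Fennick together hold 61% + 18% = 79% of Anchor, so Jonas Horvat controls Anchor.
Neither Jonas Horvat nor any entity Jonas Horvat controls holds any voting interest in Redfern.
So before the transaction, Jonas Horvat does not control Redfern.
After the purchase, Jonas Horvat holds 42% of Redfern directly, and Jonas Bakker's stake falls to 43%.
Jonas Horvat holds 42% of Redfern, so Jonas Horvat controls Redfern.
Jonas Horvat did not control Redfern before and does after, so the clause is triggered.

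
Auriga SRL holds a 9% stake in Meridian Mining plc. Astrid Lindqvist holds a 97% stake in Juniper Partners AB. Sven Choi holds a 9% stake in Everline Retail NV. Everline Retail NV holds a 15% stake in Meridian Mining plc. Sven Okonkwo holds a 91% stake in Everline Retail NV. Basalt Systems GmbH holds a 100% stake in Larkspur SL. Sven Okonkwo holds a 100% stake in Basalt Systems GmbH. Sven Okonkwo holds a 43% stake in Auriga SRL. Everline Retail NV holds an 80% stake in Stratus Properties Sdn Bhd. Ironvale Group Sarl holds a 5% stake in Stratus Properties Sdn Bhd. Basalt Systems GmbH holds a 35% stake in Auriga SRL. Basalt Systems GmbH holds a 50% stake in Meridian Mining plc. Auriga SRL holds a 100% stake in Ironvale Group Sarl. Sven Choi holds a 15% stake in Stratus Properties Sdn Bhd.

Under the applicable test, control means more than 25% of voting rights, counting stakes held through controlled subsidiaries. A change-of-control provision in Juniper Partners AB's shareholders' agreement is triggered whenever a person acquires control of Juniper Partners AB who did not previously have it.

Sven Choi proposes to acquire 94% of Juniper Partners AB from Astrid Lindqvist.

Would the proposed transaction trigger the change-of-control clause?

The purchase adds only to Sven Choi's holdings (Astrid's stake shrinks), so Sven Choi is the only person who could newly come to control Juniper.
Sven Choi's largest direct stake is 15% in Stratus, which does not meet the threshold, so Sven Choi controls no company.
Neither Sven Choi nor any entity Sven Choi controls holds any voting interest in Juniper.
So before the transaction, Sven Choi does not control Juniper.
After the purchase, Sven Choi holds 94% of Juniper directly, and Astrid's stake falls to 3%.
Sven Choi holds 94% of Juniper, so Sven Choi controls Juniper.
Sven Choi did not control Juniper before and does after, so the clause is triggered.

Yes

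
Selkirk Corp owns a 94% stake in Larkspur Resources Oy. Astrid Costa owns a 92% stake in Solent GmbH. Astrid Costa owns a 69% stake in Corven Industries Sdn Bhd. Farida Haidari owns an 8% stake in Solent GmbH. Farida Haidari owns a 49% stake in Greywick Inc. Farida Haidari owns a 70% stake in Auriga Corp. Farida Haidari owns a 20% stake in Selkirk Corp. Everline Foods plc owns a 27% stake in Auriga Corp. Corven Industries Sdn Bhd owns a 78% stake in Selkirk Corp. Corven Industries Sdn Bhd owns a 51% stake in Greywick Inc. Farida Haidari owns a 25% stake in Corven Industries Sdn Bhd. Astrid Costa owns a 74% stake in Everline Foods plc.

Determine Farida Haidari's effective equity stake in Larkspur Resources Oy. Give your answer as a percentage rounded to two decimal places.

37.13%

Farida reaches Larkspur along 2 paths.
Via Selkirk: 20% × 94% = 18.8%.
Via Corven → Selkirk: 25% × 78% × 94% = 18.33%.
Total: 18.8% + 18.33% = 37.13%.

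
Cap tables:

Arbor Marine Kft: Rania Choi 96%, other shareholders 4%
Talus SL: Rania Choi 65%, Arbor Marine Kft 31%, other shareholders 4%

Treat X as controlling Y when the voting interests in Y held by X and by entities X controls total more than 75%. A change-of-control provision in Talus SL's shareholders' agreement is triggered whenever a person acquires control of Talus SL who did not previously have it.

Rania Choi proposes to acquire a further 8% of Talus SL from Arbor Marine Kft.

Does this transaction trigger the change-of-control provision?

The purchase adds only to Rania's holdings (Arbor's stake shrinks), so Rania is the only person who could newly come to control Talus.
Rania holds 96% of Arbor, so Rania controls Arbor.
Rania and Arbor together hold 65% + 31% = 96% of Talus, so Rania controls Talus.
So Rania already controls Talus before the transaction.
After the purchase, Rania's direct stake in Talus rises to 65% + 8% = 73%, and Arbor's stake falls to 23%.
Rania controlled Talus already, so this is not a new person acquiring control; every other person's position is unchanged or reduced.
No new person acquires control, so the clause is not triggered.

No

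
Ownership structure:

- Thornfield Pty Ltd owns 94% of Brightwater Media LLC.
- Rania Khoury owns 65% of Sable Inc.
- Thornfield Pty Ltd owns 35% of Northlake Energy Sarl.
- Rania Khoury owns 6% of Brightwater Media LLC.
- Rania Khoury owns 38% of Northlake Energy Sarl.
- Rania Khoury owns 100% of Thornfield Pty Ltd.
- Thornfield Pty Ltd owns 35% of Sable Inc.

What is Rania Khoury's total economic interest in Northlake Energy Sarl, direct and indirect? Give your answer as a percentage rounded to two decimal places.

Rania reaches Northlake along 2 paths.
Direct stake: 38% = 38%.
Via Thornfield: 100% × 35% = 35%.
Total: 38% + 35% = 73%.
Rounded: 73.00%.

73.00%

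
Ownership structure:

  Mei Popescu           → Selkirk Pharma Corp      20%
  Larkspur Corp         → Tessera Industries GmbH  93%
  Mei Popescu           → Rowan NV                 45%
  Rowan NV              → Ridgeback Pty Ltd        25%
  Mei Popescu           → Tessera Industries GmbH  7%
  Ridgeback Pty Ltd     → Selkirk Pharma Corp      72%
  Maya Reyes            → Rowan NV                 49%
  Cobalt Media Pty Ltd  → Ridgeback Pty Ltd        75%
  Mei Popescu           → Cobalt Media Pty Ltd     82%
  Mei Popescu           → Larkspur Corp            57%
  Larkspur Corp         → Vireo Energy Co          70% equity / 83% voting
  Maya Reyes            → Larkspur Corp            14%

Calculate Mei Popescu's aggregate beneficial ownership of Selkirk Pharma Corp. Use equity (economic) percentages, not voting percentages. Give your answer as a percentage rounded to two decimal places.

72.38%

Mei reaches Selkirk along 3 paths.
Via Rowan → Ridgeback: 45% × 25% × 72% = 8.1%.
Via Cobalt → Ridgeback: 82% × 75% × 72% = 44.28%.
Direct stake: 20% = 20%.
Total: 8.1% + 44.28% + 20% = 72.38%.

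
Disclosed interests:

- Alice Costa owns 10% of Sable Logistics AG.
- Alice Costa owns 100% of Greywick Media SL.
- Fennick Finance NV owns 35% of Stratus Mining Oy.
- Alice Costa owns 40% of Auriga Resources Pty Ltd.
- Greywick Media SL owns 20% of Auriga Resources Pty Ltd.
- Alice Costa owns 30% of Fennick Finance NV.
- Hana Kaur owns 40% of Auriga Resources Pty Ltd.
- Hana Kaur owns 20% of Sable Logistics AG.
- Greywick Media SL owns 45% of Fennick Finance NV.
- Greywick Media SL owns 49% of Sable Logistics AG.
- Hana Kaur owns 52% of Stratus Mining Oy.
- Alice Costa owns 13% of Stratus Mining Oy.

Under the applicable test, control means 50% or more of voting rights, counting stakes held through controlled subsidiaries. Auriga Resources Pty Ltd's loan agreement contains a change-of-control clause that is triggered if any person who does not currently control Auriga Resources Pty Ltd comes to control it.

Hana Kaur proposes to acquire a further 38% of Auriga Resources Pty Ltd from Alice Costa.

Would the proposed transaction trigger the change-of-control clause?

Yes

The purchase adds only to Hana's holdings (Alice's stake shrinks), so Hana is the only person who could newly come to control Auriga.
Hana holds 52% of Stratus, so Hana controls Stratus.
In Auriga, Hana's side holds only 40%, not ≥ 50%.
So before the transaction, Hana does not control Auriga.
After the purchase, Hana's direct stake in Auriga rises to 40% + 38% = 78%, and Alice's stake falls to 2%.
Hana holds 78% of Auriga, so Hana controls Auriga.
Hana did not control Auriga before and does after, so the clause is triggered.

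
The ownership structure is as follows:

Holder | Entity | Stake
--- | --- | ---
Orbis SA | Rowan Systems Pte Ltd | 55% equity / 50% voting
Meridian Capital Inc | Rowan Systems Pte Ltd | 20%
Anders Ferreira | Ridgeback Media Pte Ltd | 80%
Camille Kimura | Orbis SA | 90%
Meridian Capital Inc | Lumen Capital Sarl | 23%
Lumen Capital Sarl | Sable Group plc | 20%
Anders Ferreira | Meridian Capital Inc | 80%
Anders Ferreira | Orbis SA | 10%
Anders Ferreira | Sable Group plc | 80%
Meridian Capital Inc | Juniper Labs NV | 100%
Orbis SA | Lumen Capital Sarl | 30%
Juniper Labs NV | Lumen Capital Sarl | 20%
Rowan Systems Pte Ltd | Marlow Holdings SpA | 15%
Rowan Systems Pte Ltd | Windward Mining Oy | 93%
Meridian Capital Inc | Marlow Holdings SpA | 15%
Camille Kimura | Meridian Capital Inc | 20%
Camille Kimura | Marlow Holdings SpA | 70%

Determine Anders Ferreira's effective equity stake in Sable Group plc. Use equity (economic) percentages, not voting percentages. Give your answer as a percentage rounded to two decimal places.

Anders reaches Sable along 4 paths.
Direct stake: 80% = 80%.
Via Orbis → Lumen: 10% × 30% × 20% = 0.6%.
Via Meridian → Juniper → Lumen: 80% × 100% × 20% × 20% = 3.2%.
Via Meridian → Lumen: 80% × 23% × 20% = 3.68%.
Total: 80% + 0.6% + 3.2% + 3.68% = 87.48%.

87.48%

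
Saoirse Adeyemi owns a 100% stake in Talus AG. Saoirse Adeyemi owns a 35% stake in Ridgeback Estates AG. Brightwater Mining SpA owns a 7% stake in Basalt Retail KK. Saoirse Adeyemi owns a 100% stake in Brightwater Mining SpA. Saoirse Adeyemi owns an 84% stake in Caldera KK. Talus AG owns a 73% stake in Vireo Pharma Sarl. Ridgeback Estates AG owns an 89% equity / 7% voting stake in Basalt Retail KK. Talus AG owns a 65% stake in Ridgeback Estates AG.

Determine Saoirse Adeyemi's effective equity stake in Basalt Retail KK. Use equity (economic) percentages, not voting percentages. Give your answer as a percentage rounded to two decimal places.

96.00%

Saoirse reaches Basalt along 3 paths.
Via Talus → Ridgeback: 100% × 65% × 89% = 57.85%.
Via Ridgeback: 35% × 89% = 31.15%.
Via Brightwater: 100% × 7% = 7%.
Total: 57.85% + 31.15% + 7% = 96%.
Rounded: 96.00%.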